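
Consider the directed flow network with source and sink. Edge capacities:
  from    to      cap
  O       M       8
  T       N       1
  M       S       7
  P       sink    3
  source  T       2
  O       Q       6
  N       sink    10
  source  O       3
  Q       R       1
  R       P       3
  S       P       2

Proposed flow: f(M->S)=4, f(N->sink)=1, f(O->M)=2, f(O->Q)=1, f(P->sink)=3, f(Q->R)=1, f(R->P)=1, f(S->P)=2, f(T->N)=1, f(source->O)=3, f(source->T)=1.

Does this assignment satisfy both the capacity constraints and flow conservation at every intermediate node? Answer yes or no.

Conservation fails at M: inflow 2 ≠ outflow 4.

No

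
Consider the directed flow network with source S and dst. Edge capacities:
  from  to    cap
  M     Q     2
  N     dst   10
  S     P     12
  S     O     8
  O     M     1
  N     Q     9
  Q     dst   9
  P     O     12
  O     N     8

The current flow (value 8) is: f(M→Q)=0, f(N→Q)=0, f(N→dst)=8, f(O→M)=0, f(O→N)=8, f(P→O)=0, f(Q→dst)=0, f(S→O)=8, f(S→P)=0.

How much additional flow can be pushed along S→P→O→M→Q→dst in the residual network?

Residual capacities along the path: S→P: 12, P→O: 12, O→M: 1, M→Q: 2, Q→dst: 9.
Minimum is 1.

1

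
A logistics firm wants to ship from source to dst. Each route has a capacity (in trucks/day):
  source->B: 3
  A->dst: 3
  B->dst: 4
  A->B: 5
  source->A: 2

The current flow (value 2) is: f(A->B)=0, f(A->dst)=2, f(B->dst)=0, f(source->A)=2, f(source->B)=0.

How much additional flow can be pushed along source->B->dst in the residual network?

3

Residual capacities along the path: source->B: 3, B->dst: 4.
Minimum is 3.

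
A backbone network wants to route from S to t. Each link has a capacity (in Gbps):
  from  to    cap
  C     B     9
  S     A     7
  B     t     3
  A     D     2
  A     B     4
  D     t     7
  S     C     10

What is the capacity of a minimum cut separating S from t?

5

Max flow = 5 (via 2 augmenting paths).
In the residual at optimum, the set reachable from S is {A, B, C, S}.
Cut edges: A→D (cap 2), B→t (cap 3). Sum = 5.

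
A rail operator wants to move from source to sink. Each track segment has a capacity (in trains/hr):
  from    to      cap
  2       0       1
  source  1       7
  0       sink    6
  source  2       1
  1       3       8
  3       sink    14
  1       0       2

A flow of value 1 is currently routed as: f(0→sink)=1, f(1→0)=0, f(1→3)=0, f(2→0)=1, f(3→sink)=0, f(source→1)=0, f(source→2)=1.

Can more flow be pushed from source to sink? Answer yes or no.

Yes

Residual path source→1→0→sink has bottleneck 2 > 0.
Pushing 2 along it raises the flow to 3, so the given flow is not maximum.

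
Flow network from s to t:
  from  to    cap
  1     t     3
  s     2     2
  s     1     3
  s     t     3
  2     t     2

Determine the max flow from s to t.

8

Augment s→t: bottleneck 3. Total 3.
Augment s→1→t: bottleneck 3. Total 6.
Augment s→2→t: bottleneck 2. Total 8.
No augmenting path remains in the residual graph.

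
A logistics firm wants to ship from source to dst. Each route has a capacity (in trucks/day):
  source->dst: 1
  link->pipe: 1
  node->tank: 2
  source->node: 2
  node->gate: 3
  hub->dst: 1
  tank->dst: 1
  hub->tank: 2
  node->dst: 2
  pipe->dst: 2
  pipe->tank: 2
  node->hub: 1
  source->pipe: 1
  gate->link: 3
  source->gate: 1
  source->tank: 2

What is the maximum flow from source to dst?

6

Augment source->dst: bottleneck 1. Total 1.
Augment source->node->dst: bottleneck 2. Total 3.
Augment source->pipe->dst: bottleneck 1. Total 4.
Augment source->tank->dst: bottleneck 1. Total 5.
Augment source->gate->link->pipe->dst: bottleneck 1. Total 6.
No augmenting path remains in the residual graph.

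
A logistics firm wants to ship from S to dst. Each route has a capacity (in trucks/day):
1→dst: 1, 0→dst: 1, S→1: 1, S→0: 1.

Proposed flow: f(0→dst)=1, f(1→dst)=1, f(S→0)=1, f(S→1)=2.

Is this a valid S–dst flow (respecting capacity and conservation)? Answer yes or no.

Capacity violated on S→1: flow 2 > capacity 1.

No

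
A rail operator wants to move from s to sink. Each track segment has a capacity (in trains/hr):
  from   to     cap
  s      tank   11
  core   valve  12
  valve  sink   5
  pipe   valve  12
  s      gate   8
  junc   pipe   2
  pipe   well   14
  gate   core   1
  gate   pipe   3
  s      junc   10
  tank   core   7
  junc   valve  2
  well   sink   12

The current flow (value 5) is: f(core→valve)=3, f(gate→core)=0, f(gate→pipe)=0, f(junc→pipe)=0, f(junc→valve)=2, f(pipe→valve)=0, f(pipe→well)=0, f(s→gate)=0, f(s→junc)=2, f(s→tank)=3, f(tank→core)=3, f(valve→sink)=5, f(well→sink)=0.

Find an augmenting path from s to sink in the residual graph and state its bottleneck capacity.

Residual along s→gate→pipe→well→sink: s→gate: 8, gate→pipe: 3, pipe→well: 14, well→sink: 12.
Bottleneck = min = 3.

s→gate→pipe→well→sink, bottleneck 3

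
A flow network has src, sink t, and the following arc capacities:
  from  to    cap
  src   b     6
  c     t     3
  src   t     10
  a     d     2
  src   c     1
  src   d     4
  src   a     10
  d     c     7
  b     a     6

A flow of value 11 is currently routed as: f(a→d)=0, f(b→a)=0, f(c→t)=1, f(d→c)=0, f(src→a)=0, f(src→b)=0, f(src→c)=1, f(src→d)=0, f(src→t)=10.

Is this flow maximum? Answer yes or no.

No

Residual path src→d→c→t has bottleneck 2 > 0.
Pushing 2 along it raises the flow to 13, so the given flow is not maximum.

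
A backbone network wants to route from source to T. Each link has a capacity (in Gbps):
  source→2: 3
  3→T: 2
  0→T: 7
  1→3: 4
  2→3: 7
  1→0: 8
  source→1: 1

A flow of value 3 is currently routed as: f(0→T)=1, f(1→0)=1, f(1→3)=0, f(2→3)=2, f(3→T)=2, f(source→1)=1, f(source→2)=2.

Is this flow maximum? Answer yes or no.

Yes

Residual reachable from source: {2, 3, source}; T is not reachable.
Saturated cut: source→1, 3→T with total capacity 3 = current flow value. Flow is maximum.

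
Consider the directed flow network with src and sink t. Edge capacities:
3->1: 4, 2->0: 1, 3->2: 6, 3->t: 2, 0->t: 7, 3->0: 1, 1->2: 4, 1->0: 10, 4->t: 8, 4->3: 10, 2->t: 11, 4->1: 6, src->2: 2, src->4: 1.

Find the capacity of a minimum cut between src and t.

Max flow = 3 (via 2 augmenting paths).
In the residual at optimum, the set reachable from src is {src}.
Cut edges: src->4 (cap 1), src->2 (cap 2). Sum = 3.

3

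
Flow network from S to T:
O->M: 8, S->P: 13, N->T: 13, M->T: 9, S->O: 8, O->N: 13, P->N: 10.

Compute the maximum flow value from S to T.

Augment S->O->M->T: bottleneck 8. Total 8.
Augment S->P->N->T: bottleneck 10. Total 18.
No augmenting path remains in the residual graph.

18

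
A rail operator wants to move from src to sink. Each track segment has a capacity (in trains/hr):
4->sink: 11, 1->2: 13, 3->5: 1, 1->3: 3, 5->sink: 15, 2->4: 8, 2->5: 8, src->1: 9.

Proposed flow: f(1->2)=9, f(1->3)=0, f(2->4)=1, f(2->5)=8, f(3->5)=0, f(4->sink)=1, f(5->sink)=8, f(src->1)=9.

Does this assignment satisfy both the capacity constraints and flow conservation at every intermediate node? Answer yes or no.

Every edge has 0 ≤ f(e) ≤ cap(e).
At each intermediate node, inflow equals outflow.

Yes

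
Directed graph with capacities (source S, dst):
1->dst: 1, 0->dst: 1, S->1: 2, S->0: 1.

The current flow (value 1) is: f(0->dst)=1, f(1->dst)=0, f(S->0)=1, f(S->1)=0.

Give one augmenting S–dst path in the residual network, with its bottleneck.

S->1->dst, bottleneck 1

Residual along S->1->dst: S->1: 2, 1->dst: 1.
Bottleneck = min = 1.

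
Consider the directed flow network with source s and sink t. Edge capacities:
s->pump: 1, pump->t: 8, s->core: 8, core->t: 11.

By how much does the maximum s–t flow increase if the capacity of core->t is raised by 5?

Original max flow = 9.
Edge core->t does not cross the min cut (source side {s}), so extra capacity there cannot help.
New max flow = 9. Increase = 0.

0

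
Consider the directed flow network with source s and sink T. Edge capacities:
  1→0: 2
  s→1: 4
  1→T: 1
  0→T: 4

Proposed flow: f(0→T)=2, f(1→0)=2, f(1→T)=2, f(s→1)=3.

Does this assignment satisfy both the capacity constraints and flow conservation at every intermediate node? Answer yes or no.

No

Capacity violated on 1→T: flow 2 > capacity 1.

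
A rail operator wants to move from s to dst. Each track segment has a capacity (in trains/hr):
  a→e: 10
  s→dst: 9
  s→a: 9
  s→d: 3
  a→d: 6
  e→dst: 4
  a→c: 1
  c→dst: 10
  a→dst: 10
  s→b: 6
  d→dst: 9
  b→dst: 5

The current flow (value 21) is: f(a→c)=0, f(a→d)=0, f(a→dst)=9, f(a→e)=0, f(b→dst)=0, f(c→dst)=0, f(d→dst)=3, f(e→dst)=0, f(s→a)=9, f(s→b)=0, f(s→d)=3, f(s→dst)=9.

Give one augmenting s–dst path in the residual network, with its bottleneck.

s→b→dst, bottleneck 5

Residual along s→b→dst: s→b: 6, b→dst: 5.
Bottleneck = min = 5.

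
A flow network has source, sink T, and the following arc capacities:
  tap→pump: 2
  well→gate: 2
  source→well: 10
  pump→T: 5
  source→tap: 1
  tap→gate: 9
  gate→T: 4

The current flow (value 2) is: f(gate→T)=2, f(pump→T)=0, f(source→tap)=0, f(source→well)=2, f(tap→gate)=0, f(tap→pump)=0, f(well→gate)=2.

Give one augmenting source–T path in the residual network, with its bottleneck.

Residual along source→tap→gate→T: source→tap: 1, tap→gate: 9, gate→T: 2.
Bottleneck = min = 1.

source→tap→gate→T, bottleneck 1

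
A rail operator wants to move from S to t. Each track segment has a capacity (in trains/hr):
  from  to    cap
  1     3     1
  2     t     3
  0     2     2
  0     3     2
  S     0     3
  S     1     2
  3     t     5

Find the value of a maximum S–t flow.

Augment S->1->3->t: bottleneck 1. Total 1.
Augment S->0->3->t: bottleneck 2. Total 3.
Augment S->0->2->t: bottleneck 1. Total 4.
No augmenting path remains in the residual graph.

4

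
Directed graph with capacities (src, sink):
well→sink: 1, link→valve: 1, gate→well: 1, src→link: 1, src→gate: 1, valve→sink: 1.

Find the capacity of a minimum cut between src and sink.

2

Max flow = 2 (via 2 augmenting paths).
In the residual at optimum, the set reachable from src is {src}.
Cut edges: src→link (cap 1), src→gate (cap 1). Sum = 2.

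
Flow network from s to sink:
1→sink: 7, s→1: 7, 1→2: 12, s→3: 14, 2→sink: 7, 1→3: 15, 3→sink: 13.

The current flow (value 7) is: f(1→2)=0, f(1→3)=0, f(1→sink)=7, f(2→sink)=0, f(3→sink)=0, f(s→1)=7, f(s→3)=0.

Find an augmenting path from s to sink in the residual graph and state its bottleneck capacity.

s→3→sink, bottleneck 13

Residual along s→3→sink: s→3: 14, 3→sink: 13.
Bottleneck = min = 13.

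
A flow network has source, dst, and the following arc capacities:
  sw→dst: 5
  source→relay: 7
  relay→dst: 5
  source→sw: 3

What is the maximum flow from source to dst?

8

Augment source→sw→dst: bottleneck 3. Total 3.
Augment source→relay→dst: bottleneck 5. Total 8.
No augmenting path remains in the residual graph.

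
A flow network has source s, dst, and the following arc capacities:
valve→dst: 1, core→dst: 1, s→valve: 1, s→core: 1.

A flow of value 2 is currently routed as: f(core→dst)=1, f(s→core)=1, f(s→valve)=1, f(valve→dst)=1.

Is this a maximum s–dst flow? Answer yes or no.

Yes

Residual reachable from s: {s}; dst is not reachable.
Saturated cut: s→valve, s→core with total capacity 2 = current flow value. Flow is maximum.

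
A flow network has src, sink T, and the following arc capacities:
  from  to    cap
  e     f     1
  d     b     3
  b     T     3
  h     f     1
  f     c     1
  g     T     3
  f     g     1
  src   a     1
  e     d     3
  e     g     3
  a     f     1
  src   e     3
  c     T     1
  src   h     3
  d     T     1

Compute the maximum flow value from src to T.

5

Augment src->e->d->T: bottleneck 1. Total 1.
Augment src->e->g->T: bottleneck 2. Total 3.
Augment src->a->f->g->T: bottleneck 1. Total 4.
Augment src->h->f->c->T: bottleneck 1. Total 5.
No augmenting path remains in the residual graph.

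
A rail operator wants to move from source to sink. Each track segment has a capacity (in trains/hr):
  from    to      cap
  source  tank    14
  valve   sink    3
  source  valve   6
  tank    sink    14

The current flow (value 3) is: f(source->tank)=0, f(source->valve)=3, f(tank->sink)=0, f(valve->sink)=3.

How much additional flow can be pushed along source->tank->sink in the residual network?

14

Residual capacities along the path: source->tank: 14, tank->sink: 14.
Minimum is 14.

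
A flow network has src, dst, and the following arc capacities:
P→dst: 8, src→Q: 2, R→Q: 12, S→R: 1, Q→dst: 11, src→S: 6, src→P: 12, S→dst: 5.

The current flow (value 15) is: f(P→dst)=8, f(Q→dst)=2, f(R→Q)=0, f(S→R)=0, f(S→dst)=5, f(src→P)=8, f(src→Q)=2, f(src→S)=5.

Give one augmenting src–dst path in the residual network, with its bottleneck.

src→S→R→Q→dst, bottleneck 1

Residual along src→S→R→Q→dst: src→S: 1, S→R: 1, R→Q: 12, Q→dst: 9.
Bottleneck = min = 1.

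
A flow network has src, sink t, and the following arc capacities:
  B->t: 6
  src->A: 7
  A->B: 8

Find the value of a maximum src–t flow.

Augment src->A->B->t: bottleneck 6. Total 6.
No augmenting path remains in the residual graph.

6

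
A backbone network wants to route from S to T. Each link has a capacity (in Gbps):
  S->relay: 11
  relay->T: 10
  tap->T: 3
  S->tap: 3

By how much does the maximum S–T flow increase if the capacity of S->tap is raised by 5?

Original max flow = 13.
Even with extra capacity on S->tap, another cut of capacity 13 remains binding.
New max flow = 13. Increase = 0.

0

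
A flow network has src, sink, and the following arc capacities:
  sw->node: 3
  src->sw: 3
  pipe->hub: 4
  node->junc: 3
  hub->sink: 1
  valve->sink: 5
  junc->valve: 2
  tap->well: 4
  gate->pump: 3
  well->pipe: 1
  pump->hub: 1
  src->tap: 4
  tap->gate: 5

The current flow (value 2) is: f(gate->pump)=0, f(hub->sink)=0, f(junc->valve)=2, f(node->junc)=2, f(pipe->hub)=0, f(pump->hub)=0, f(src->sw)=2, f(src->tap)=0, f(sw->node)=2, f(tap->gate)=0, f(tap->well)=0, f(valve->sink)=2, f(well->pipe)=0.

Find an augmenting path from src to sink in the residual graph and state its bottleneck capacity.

Residual along src->tap->gate->pump->hub->sink: src->tap: 4, tap->gate: 5, gate->pump: 3, pump->hub: 1, hub->sink: 1.
Bottleneck = min = 1.

src->tap->gate->pump->hub->sink, bottleneck 1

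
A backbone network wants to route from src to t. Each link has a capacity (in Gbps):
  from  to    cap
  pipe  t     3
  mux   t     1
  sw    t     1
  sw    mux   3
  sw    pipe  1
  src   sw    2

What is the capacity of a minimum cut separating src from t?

Max flow = 2 (via 2 augmenting paths).
In the residual at optimum, the set reachable from src is {src}.
Cut edges: src→sw (cap 2). Sum = 2.

2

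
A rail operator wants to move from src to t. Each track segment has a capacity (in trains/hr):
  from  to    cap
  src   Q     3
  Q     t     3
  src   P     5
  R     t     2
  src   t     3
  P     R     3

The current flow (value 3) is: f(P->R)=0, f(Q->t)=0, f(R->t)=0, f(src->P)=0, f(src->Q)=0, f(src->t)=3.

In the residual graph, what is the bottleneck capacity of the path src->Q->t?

Residual capacities along the path: src->Q: 3, Q->t: 3.
Minimum is 3.

3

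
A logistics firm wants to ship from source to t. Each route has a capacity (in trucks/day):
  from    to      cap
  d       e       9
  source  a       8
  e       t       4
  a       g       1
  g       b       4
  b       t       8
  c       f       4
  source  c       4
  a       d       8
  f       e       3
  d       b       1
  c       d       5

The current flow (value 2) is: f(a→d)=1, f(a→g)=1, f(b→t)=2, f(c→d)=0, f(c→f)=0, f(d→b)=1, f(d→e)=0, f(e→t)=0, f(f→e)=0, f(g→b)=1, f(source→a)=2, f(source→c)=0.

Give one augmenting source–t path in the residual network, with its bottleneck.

source→a→d→e→t, bottleneck 4

Residual along source→a→d→e→t: source→a: 6, a→d: 7, d→e: 9, e→t: 4.
Bottleneck = min = 4.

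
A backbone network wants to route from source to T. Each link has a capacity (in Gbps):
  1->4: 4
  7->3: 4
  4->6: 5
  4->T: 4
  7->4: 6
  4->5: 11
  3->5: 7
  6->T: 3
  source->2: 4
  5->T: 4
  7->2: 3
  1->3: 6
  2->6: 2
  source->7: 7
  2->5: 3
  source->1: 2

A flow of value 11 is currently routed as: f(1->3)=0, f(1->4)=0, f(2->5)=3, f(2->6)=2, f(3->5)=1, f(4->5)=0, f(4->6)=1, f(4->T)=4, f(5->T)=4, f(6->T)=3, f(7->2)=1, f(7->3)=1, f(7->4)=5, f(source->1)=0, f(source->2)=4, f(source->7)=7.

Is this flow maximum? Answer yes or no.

Yes

Residual reachable from source: {1, 2, 3, 4, 5, 6, 7, source}; T is not reachable.
Saturated cut: 4->T, 6->T, 5->T with total capacity 11 = current flow value. Flow is maximum.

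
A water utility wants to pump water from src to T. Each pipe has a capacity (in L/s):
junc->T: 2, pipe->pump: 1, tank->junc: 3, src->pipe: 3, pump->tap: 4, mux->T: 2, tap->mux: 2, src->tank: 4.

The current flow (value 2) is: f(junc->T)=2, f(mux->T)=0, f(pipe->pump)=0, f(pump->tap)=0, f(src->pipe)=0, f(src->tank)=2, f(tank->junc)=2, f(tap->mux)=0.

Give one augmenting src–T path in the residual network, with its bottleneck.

src->pipe->pump->tap->mux->T, bottleneck 1

Residual along src->pipe->pump->tap->mux->T: src->pipe: 3, pipe->pump: 1, pump->tap: 4, tap->mux: 2, mux->T: 2.
Bottleneck = min = 1.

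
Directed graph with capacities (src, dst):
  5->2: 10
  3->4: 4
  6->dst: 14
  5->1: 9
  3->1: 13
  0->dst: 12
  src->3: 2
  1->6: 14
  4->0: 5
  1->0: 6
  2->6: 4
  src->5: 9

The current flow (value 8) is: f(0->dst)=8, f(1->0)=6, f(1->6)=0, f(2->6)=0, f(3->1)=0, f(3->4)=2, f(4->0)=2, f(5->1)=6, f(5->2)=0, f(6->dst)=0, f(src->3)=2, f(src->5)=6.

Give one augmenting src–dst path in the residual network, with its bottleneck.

src->5->1->6->dst, bottleneck 3

Residual along src->5->1->6->dst: src->5: 3, 5->1: 3, 1->6: 14, 6->dst: 14.
Bottleneck = min = 3.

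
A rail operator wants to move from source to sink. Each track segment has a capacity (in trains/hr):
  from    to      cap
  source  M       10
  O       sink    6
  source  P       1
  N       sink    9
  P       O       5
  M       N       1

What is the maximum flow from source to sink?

2

Augment source→M→N→sink: bottleneck 1. Total 1.
Augment source→P→O→sink: bottleneck 1. Total 2.
No augmenting path remains in the residual graph.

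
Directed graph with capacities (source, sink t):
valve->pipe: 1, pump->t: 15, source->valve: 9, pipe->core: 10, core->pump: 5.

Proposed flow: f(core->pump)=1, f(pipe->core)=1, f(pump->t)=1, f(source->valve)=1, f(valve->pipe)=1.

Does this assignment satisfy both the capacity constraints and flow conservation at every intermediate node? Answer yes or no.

Yes

Every edge has 0 ≤ f(e) ≤ cap(e).
At each intermediate node, inflow equals outflow.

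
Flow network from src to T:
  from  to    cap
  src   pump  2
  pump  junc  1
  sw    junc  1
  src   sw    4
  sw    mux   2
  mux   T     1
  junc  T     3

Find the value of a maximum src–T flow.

Augment src→sw→mux→T: bottleneck 1. Total 1.
Augment src→sw→junc→T: bottleneck 1. Total 2.
Augment src→pump→junc→T: bottleneck 1. Total 3.
No augmenting path remains in the residual graph.

3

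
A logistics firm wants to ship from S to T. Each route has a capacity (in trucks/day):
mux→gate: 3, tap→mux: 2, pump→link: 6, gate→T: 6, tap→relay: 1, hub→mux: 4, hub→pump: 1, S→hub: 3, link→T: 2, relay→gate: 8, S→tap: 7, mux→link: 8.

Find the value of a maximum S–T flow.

6

Augment S→tap→relay→gate→T: bottleneck 1. Total 1.
Augment S→tap→mux→gate→T: bottleneck 2. Total 3.
Augment S→hub→mux→gate→T: bottleneck 1. Total 4.
Augment S→hub→mux→link→T: bottleneck 2. Total 6.
No augmenting path remains in the residual graph.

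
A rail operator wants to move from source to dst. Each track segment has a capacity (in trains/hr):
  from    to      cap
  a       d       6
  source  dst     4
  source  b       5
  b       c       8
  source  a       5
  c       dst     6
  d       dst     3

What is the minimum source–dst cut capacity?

Max flow = 12 (via 3 augmenting paths).
In the residual at optimum, the set reachable from source is {a, d, source}.
Cut edges: source->b (cap 5), source->dst (cap 4), d->dst (cap 3). Sum = 12.

12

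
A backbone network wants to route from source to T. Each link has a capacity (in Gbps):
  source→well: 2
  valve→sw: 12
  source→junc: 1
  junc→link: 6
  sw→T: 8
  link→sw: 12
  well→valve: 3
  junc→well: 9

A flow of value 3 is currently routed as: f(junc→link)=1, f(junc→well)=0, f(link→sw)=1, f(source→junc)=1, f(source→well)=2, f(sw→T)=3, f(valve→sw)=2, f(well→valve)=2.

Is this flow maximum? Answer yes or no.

Yes

Residual reachable from source: {source}; T is not reachable.
Saturated cut: source→junc, source→well with total capacity 3 = current flow value. Flow is maximum.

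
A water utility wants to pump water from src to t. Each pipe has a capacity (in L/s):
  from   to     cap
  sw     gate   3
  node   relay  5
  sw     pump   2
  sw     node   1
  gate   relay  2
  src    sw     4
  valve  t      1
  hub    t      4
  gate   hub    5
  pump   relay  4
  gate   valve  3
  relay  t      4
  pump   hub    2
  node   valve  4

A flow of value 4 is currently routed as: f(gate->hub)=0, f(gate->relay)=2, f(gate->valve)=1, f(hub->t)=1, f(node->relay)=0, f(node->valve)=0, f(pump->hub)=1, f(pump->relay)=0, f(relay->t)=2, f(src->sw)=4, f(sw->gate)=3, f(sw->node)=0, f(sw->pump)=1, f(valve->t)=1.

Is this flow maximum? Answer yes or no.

Residual reachable from src: {src}; t is not reachable.
Saturated cut: src->sw with total capacity 4 = current flow value. Flow is maximum.

Yes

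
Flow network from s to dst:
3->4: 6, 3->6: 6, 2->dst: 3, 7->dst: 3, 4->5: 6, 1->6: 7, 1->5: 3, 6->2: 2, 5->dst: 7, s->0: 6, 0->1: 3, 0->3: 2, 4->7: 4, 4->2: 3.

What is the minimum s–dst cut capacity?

5

Max flow = 5 (via 2 augmenting paths).
In the residual at optimum, the set reachable from s is {0, s}.
Cut edges: 0->1 (cap 3), 0->3 (cap 2). Sum = 5.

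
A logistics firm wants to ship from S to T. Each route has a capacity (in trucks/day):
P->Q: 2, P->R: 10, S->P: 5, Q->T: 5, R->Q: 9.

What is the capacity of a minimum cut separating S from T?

5

Max flow = 5 (via 2 augmenting paths).
In the residual at optimum, the set reachable from S is {S}.
Cut edges: S->P (cap 5). Sum = 5.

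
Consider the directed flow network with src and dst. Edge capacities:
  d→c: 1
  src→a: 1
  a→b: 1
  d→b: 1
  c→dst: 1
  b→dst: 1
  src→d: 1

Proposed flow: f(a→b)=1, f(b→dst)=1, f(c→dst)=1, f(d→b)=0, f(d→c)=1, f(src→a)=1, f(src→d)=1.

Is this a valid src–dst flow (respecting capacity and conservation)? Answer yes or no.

Yes

Every edge has 0 ≤ f(e) ≤ cap(e).
At each intermediate node, inflow equals outflow.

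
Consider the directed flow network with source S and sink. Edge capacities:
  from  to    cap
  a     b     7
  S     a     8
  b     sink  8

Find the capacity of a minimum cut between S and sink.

7

Max flow = 7 (via 1 augmenting path).
In the residual at optimum, the set reachable from S is {S, a}.
Cut edges: a→b (cap 7). Sum = 7.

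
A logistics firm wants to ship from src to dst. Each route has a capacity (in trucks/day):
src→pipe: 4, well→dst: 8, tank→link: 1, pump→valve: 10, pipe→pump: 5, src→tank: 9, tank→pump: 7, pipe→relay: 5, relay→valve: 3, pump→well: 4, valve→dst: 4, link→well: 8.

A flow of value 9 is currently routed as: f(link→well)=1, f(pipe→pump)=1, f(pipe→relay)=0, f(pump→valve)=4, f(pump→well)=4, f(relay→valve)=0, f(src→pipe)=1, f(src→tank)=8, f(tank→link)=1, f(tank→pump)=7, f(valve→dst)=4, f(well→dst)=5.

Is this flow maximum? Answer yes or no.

Residual reachable from src: {pipe, pump, relay, src, tank, valve}; dst is not reachable.
Saturated cut: tank→link, pump→well, valve→dst with total capacity 9 = current flow value. Flow is maximum.

Yes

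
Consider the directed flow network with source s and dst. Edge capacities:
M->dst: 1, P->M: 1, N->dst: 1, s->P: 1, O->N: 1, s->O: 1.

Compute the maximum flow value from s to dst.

2

Augment s->O->N->dst: bottleneck 1. Total 1.
Augment s->P->M->dst: bottleneck 1. Total 2.
No augmenting path remains in the residual graph.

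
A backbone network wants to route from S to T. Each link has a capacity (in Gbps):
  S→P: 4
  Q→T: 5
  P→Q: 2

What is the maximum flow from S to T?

Augment S→P→Q→T: bottleneck 2. Total 2.
No augmenting path remains in the residual graph.

2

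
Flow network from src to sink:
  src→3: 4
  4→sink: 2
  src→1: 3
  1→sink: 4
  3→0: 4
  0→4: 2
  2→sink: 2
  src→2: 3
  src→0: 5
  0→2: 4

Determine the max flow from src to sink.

7

Augment src→1→sink: bottleneck 3. Total 3.
Augment src→2→sink: bottleneck 2. Total 5.
Augment src→0→4→sink: bottleneck 2. Total 7.
No augmenting path remains in the residual graph.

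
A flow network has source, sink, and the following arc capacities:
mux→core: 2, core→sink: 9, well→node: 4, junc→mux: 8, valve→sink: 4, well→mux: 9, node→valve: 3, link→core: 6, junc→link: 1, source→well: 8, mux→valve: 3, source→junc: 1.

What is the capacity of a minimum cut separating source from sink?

7

Max flow = 7 (via 4 augmenting paths).
In the residual at optimum, the set reachable from source is {mux, node, source, valve, well}.
Cut edges: source→junc (cap 1), mux→core (cap 2), valve→sink (cap 4). Sum = 7.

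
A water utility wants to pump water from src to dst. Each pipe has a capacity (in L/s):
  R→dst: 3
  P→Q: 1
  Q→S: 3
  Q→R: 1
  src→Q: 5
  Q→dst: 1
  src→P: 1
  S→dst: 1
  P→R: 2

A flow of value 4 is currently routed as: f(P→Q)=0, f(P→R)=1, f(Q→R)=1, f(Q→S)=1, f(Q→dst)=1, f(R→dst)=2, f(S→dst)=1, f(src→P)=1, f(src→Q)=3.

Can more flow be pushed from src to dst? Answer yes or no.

No

Residual reachable from src: {Q, S, src}; dst is not reachable.
Saturated cut: src→P, Q→R, Q→dst, S→dst with total capacity 4 = current flow value. Flow is maximum.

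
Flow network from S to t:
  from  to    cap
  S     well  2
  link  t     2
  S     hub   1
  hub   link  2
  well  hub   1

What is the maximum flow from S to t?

2

Augment S→hub→link→t: bottleneck 1. Total 1.
Augment S→well→hub→link→t: bottleneck 1. Total 2.
No augmenting path remains in the residual graph.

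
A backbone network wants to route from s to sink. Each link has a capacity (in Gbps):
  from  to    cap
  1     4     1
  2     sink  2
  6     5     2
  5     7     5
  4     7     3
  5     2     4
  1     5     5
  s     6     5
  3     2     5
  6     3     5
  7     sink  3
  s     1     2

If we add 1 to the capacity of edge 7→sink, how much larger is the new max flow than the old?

Original max flow = 5.
After raising cap(7→sink), augmenting paths through that edge carry 1 more unit.
New max flow = 6. Increase = 1.

1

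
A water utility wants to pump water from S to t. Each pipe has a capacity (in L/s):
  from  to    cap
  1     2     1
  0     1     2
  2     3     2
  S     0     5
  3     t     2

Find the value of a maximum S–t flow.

Augment S→0→1→2→3→t: bottleneck 1. Total 1.
No augmenting path remains in the residual graph.

1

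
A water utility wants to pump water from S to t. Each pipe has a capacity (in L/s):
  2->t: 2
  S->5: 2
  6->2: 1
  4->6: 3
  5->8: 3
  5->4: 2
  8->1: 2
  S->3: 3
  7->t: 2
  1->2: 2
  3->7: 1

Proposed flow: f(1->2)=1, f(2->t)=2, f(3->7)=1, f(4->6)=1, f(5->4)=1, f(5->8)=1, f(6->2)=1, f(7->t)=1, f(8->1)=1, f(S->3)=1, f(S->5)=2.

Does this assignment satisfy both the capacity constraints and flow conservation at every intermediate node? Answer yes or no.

Yes

Every edge has 0 ≤ f(e) ≤ cap(e).
At each intermediate node, inflow equals outflow.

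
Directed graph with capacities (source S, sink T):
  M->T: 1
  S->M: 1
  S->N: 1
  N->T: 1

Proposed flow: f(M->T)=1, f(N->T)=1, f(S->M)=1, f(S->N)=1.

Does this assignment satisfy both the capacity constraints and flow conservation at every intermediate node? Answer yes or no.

Every edge has 0 ≤ f(e) ≤ cap(e).
At each intermediate node, inflow equals outflow.

Yes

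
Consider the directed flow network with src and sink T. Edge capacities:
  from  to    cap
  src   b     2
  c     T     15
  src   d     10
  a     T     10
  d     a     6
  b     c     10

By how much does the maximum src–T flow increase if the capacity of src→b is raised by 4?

Original max flow = 8.
After raising cap(src→b), augmenting paths through that edge carry 4 more units.
New max flow = 12. Increase = 4.

4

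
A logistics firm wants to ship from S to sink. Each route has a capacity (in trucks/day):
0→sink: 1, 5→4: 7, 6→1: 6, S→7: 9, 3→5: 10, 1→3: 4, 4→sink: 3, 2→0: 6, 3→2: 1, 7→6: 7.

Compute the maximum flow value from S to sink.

4

Augment S→7→6→1→3→5→4→sink: bottleneck 3. Total 3.
Augment S→7→6→1→3→2→0→sink: bottleneck 1. Total 4.
No augmenting path remains in the residual graph.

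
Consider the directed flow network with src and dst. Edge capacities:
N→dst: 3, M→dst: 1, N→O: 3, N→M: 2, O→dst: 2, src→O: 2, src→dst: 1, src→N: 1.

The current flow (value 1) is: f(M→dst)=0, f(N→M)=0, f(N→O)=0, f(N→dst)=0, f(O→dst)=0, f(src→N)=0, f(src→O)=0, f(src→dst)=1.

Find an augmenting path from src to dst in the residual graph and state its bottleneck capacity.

Residual along src→N→dst: src→N: 1, N→dst: 3.
Bottleneck = min = 1.

src→N→dst, bottleneck 1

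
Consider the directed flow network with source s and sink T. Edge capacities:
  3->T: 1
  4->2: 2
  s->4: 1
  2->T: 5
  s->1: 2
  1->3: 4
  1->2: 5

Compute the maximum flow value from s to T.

3

Augment s->1->3->T: bottleneck 1. Total 1.
Augment s->1->2->T: bottleneck 1. Total 2.
Augment s->4->2->T: bottleneck 1. Total 3.
No augmenting path remains in the residual graph.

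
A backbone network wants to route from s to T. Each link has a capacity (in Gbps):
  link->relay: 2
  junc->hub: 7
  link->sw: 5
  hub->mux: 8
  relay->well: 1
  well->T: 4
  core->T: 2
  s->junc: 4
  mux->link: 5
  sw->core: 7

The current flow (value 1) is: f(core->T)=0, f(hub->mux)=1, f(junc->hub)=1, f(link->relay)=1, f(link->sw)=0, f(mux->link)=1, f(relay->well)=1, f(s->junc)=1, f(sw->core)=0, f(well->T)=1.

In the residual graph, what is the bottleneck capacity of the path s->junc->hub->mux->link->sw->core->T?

Residual capacities along the path: s->junc: 3, junc->hub: 6, hub->mux: 7, mux->link: 4, link->sw: 5, sw->core: 7, core->T: 2.
Minimum is 2.

2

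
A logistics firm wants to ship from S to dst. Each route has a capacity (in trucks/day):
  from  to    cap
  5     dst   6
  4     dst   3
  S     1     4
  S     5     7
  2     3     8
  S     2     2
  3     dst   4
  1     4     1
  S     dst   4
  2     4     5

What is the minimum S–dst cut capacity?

13

Max flow = 13 (via 4 augmenting paths).
In the residual at optimum, the set reachable from S is {1, 5, S}.
Cut edges: S→2 (cap 2), S→dst (cap 4), 1→4 (cap 1), 5→dst (cap 6). Sum = 13.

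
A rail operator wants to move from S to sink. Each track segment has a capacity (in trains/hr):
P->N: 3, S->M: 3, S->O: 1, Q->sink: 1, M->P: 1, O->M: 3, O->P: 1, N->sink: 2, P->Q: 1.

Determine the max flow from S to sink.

Augment S->O->P->Q->sink: bottleneck 1. Total 1.
Augment S->M->P->N->sink: bottleneck 1. Total 2.
No augmenting path remains in the residual graph.

2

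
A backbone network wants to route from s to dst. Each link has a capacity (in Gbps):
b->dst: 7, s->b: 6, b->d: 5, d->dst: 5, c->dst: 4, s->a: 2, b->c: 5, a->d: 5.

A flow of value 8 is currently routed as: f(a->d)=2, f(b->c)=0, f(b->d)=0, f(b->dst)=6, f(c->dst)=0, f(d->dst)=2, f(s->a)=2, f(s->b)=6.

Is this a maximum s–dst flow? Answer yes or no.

Yes

Residual reachable from s: {s}; dst is not reachable.
Saturated cut: s->b, s->a with total capacity 8 = current flow value. Flow is maximum.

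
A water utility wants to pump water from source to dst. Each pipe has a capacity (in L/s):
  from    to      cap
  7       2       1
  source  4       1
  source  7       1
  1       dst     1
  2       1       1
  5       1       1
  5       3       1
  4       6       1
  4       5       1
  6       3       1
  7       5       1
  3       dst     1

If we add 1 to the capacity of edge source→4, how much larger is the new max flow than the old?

Original max flow = 2.
Even with extra capacity on source→4, another cut of capacity 2 remains binding.
New max flow = 2. Increase = 0.

0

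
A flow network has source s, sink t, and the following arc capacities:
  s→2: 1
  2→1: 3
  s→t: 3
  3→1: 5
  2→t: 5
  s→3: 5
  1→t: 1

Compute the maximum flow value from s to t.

5

Augment s→t: bottleneck 3. Total 3.
Augment s→2→t: bottleneck 1. Total 4.
Augment s→3→1→t: bottleneck 1. Total 5.
No augmenting path remains in the residual graph.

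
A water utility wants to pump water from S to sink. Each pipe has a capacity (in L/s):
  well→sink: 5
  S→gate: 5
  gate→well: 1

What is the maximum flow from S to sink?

Augment S→gate→well→sink: bottleneck 1. Total 1.
No augmenting path remains in the residual graph.

1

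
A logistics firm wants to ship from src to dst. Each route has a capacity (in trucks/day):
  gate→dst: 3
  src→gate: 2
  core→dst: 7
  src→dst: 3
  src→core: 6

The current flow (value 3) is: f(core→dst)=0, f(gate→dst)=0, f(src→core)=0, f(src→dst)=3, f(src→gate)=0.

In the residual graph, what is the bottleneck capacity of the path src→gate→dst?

2

Residual capacities along the path: src→gate: 2, gate→dst: 3.
Minimum is 2.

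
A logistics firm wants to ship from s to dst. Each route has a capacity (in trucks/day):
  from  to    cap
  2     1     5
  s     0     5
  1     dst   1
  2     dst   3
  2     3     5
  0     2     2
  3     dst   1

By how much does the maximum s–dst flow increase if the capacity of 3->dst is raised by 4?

Original max flow = 2.
Edge 3->dst does not cross the min cut (source side {0, s}), so extra capacity there cannot help.
New max flow = 2. Increase = 0.

0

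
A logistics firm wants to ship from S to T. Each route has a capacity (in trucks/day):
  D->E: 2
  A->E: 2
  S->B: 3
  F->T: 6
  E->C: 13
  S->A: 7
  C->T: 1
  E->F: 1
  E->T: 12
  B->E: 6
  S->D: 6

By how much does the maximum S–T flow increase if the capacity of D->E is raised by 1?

Original max flow = 7.
After raising cap(D->E), augmenting paths through that edge carry 1 more unit.
New max flow = 8. Increase = 1.

1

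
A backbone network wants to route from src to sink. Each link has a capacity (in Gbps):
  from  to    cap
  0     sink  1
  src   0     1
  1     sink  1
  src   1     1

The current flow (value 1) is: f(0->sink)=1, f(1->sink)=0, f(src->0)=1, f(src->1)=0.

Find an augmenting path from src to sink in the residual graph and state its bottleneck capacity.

Residual along src->1->sink: src->1: 1, 1->sink: 1.
Bottleneck = min = 1.

src->1->sink, bottleneck 1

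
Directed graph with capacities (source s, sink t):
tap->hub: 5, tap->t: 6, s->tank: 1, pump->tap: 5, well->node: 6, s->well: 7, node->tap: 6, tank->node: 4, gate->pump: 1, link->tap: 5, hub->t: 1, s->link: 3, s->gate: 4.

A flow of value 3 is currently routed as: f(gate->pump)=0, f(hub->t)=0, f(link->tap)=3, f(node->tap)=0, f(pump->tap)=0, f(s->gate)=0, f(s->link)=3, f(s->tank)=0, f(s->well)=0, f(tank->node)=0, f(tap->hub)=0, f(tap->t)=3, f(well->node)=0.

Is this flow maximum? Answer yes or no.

Residual path s->well->node->tap->t has bottleneck 3 > 0.
Pushing 3 along it raises the flow to 6, so the given flow is not maximum.

No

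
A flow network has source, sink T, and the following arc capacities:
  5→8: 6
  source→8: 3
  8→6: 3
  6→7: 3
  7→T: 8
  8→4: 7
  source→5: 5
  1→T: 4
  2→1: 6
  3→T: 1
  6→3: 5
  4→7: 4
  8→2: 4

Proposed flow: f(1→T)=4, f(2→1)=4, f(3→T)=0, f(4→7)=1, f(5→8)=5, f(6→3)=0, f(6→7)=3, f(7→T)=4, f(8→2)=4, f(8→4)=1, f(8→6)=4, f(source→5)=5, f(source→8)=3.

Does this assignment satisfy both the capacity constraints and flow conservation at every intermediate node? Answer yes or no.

No

Capacity violated on 8→6: flow 4 > capacity 3.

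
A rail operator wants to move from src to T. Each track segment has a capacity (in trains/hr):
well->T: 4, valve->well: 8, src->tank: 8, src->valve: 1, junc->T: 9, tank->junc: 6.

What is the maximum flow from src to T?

Augment src->tank->junc->T: bottleneck 6. Total 6.
Augment src->valve->well->T: bottleneck 1. Total 7.
No augmenting path remains in the residual graph.

7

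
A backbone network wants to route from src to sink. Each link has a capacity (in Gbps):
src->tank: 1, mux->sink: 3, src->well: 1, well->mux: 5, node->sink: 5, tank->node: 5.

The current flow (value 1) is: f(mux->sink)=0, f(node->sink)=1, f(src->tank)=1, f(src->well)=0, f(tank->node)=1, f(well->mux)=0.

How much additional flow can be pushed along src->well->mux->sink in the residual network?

1

Residual capacities along the path: src->well: 1, well->mux: 5, mux->sink: 3.
Minimum is 1.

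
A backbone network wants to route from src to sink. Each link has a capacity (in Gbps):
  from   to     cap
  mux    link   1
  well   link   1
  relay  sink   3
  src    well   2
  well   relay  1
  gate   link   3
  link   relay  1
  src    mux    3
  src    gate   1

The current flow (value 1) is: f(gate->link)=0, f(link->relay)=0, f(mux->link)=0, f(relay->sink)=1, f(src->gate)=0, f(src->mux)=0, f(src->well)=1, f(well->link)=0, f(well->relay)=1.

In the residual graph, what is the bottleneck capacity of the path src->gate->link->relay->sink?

Residual capacities along the path: src->gate: 1, gate->link: 3, link->relay: 1, relay->sink: 2.
Minimum is 1.

1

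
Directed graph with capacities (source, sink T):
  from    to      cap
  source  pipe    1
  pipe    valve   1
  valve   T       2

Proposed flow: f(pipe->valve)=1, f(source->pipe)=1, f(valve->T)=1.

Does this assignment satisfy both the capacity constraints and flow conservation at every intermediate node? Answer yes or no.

Every edge has 0 ≤ f(e) ≤ cap(e).
At each intermediate node, inflow equals outflow.

Yes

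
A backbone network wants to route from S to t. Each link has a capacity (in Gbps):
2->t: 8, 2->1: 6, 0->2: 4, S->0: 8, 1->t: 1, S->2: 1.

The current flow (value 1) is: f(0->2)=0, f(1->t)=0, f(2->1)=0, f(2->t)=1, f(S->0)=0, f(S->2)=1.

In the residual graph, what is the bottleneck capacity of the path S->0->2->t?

Residual capacities along the path: S->0: 8, 0->2: 4, 2->t: 7.
Minimum is 4.

4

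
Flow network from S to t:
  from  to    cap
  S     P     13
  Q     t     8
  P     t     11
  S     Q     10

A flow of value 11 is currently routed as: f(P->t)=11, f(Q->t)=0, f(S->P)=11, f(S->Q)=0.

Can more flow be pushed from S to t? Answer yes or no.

Residual path S->Q->t has bottleneck 8 > 0.
Pushing 8 along it raises the flow to 19, so the given flow is not maximum.

Yes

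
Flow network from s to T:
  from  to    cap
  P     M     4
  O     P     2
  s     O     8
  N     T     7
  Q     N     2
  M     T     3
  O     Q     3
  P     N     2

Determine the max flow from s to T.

4

Augment s→O→P→M→T: bottleneck 2. Total 2.
Augment s→O→Q→N→T: bottleneck 2. Total 4.
No augmenting path remains in the residual graph.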